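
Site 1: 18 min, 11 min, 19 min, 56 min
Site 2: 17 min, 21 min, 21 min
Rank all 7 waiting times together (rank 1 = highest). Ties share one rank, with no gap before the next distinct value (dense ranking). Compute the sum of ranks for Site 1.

Sorted (descending): 56, 21, 21, 19, 18, 17, 11
The 2 values of 21 share dense rank 2.
Remaining distinct values take the next consecutive integers.
Site 1 values → pooled ranks: 18→4, 11→6, 19→3, 56→1
Rank sum = 4 + 6 + 3 + 1 = 14

14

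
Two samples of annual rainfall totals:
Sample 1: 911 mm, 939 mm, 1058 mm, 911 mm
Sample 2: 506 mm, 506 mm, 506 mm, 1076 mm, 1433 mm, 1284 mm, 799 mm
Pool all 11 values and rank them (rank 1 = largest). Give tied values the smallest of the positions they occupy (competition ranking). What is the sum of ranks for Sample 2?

41

Sorted (descending): 1433, 1284, 1076, 1058, 939, 911, 911, 799, 506, 506, 506
The 2 values of 911 occupy positions 6–7 → each gets rank 6.
The 3 values of 506 occupy positions 9–11 → each gets rank 9.
Sample 2 values → pooled ranks: 506→9, 506→9, 506→9, 1076→3, 1433→1, 1284→2, 799→8
Rank sum = 9 + 9 + 9 + 3 + 1 + 2 + 8 = 41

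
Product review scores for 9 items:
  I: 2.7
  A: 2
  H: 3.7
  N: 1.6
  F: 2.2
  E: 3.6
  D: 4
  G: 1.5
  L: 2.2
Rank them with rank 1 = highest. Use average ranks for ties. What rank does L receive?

Sorted (descending): 4, 3.7, 3.6, 2.7, 2.2, 2.2, 2, 1.6, 1.5
The 2 values of 2.2 occupy positions 5–6 → average rank (5+6)/2 = 5.5.
L has value 2.2 → rank 5.5.

5.5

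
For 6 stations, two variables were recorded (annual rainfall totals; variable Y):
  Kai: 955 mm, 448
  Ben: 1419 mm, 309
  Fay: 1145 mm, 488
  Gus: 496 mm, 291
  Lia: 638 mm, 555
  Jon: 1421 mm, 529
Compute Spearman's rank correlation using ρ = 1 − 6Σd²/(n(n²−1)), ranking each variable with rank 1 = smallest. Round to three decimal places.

Ranks of variable 1: 3, 5, 4, 1, 2, 6
Ranks of variable 2: 3, 2, 4, 1, 6, 5
d = r₁ − r₂: 0, 3, 0, 0, -4, 1
d²: 0, 9, 0, 0, 16, 1; Σd² = 26
ρ = 1 − 6·26/(6·35) = 1 − 156/210 = 0.257

0.257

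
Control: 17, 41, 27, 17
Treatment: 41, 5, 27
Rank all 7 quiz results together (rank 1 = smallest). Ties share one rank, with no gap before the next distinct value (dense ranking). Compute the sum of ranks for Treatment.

Sorted (ascending): 5, 17, 17, 27, 27, 41, 41
The 2 values of 17 share dense rank 2.
The 2 values of 27 share dense rank 3.
The 2 values of 41 share dense rank 4.
Remaining distinct values take the next consecutive integers.
Treatment values → pooled ranks: 41→4, 5→1, 27→3
Rank sum = 4 + 1 + 3 = 8

8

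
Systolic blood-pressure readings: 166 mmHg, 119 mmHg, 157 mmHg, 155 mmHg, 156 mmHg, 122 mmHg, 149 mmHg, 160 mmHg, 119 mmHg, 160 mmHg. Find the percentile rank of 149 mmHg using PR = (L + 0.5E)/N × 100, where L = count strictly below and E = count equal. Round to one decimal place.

N = 10.
Strictly below 149: 3. Equal to 149: 1.
PR = (3 + 0.5·1)/10 × 100 = 35.0

35.0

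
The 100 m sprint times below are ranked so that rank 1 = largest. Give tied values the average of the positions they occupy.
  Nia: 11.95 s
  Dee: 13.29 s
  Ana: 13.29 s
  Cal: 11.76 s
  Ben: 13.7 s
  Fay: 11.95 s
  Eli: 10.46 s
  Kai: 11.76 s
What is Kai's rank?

6.5

Sorted (descending): 13.7, 13.29, 13.29, 11.95, 11.95, 11.76, 11.76, 10.46
The 2 values of 13.29 occupy positions 2–3 → average rank (2+3)/2 = 2.5.
The 2 values of 11.95 occupy positions 4–5 → average rank (4+5)/2 = 4.5.
The 2 values of 11.76 occupy positions 6–7 → average rank (6+7)/2 = 6.5.
Kai has value 11.76 s → rank 6.5.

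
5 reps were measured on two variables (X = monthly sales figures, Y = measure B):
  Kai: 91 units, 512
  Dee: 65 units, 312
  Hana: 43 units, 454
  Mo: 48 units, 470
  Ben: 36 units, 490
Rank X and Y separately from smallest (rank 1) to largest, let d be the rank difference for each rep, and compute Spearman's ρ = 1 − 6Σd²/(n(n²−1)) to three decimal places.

0.100

Ranks of variable 1: 5, 4, 2, 3, 1
Ranks of variable 2: 5, 1, 2, 3, 4
d = r₁ − r₂: 0, 3, 0, 0, -3
d²: 0, 9, 0, 0, 9; Σd² = 18
ρ = 1 − 6·18/(5·24) = 1 − 108/120 = 0.100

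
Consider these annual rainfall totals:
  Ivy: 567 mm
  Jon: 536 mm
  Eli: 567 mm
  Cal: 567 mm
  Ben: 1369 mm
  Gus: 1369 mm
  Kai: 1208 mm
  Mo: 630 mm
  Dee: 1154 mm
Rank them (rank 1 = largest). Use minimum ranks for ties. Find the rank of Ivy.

Sorted (descending): 1369, 1369, 1208, 1154, 630, 567, 567, 567, 536
The 2 values of 1369 occupy positions 1–2 → each gets rank 1.
The 3 values of 567 occupy positions 6–8 → each gets rank 6.
Ivy has value 567 mm → rank 6.

6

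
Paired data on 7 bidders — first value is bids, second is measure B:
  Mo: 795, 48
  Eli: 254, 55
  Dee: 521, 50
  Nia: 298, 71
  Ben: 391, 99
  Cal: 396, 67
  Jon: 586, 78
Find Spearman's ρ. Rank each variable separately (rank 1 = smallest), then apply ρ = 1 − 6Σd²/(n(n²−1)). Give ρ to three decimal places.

Ranks of variable 1: 7, 1, 5, 2, 3, 4, 6
Ranks of variable 2: 1, 3, 2, 5, 7, 4, 6
d = r₁ − r₂: 6, -2, 3, -3, -4, 0, 0
d²: 36, 4, 9, 9, 16, 0, 0; Σd² = 74
ρ = 1 − 6·74/(7·48) = 1 − 444/336 = -0.321

-0.321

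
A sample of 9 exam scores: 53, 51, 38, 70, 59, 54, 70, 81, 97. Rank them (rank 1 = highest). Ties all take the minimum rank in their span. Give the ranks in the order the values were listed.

Sorted (descending): 97, 81, 70, 70, 59, 54, 53, 51, 38
The 2 values of 70 occupy positions 3–4 → each gets rank 3.

7, 8, 9, 3, 5, 6, 3, 2, 1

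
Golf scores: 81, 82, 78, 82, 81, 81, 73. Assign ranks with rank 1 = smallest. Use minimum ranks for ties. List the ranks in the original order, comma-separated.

3, 6, 2, 6, 3, 3, 1

Sorted (ascending): 73, 78, 81, 81, 81, 82, 82
The 3 values of 81 occupy positions 3–5 → each gets rank 3.
The 2 values of 82 occupy positions 6–7 → each gets rank 6.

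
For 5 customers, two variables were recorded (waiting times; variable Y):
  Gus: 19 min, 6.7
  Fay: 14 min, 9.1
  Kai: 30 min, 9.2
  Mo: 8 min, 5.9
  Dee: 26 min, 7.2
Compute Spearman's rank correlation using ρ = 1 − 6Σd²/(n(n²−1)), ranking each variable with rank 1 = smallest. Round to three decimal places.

Ranks of variable 1: 3, 2, 5, 1, 4
Ranks of variable 2: 2, 4, 5, 1, 3
d = r₁ − r₂: 1, -2, 0, 0, 1
d²: 1, 4, 0, 0, 1; Σd² = 6
ρ = 1 − 6·6/(5·24) = 1 − 36/120 = 0.700

0.700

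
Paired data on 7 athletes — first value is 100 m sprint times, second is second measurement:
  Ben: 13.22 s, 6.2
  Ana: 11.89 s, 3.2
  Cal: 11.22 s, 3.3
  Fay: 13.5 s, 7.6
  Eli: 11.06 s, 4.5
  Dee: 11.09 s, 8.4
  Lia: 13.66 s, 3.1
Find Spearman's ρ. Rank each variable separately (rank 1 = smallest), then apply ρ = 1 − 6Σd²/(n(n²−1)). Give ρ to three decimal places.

-0.321

Ranks of variable 1: 5, 4, 3, 6, 1, 2, 7
Ranks of variable 2: 5, 2, 3, 6, 4, 7, 1
d = r₁ − r₂: 0, 2, 0, 0, -3, -5, 6
d²: 0, 4, 0, 0, 9, 25, 36; Σd² = 74
ρ = 1 − 6·74/(7·48) = 1 − 444/336 = -0.321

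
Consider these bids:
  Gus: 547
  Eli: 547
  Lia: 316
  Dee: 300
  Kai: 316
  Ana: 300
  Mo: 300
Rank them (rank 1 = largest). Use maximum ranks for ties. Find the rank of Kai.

4

Sorted (descending): 547, 547, 316, 316, 300, 300, 300
The 2 values of 547 occupy positions 1–2 → each gets rank 2.
The 2 values of 316 occupy positions 3–4 → each gets rank 4.
The 3 values of 300 occupy positions 5–7 → each gets rank 7.
Kai has value 316 → rank 4.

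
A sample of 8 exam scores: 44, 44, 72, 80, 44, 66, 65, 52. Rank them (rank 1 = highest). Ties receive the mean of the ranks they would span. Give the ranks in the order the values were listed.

Sorted (descending): 80, 72, 66, 65, 52, 44, 44, 44
The 3 values of 44 occupy positions 6–8 → average rank 7.

7, 7, 2, 1, 7, 3, 4, 5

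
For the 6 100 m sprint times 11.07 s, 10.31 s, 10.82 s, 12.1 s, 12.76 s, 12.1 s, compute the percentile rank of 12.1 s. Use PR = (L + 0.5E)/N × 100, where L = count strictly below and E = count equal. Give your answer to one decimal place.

N = 6.
Strictly below 12.1: 3. Equal to 12.1: 2.
PR = (3 + 0.5·2)/6 × 100 = 66.7

66.7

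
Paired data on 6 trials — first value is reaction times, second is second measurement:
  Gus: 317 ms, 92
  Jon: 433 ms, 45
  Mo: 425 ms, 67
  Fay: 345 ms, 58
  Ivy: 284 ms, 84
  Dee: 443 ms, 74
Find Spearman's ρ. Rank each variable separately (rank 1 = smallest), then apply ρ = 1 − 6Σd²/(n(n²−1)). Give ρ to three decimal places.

-0.543

Ranks of variable 1: 2, 5, 4, 3, 1, 6
Ranks of variable 2: 6, 1, 3, 2, 5, 4
d = r₁ − r₂: -4, 4, 1, 1, -4, 2
d²: 16, 16, 1, 1, 16, 4; Σd² = 54
ρ = 1 − 6·54/(6·35) = 1 − 324/210 = -0.543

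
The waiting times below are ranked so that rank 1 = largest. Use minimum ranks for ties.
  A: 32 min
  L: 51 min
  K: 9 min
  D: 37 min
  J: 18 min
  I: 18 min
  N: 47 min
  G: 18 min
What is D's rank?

Sorted (descending): 51, 47, 37, 32, 18, 18, 18, 9
The 3 values of 18 occupy positions 5–7 → each gets rank 5.
D has value 37 min → rank 3.

3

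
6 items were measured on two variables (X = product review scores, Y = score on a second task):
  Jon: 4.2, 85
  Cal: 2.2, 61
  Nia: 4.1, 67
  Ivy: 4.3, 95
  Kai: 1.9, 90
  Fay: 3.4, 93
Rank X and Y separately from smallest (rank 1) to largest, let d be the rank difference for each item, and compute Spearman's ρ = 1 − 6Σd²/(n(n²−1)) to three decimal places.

Ranks of variable 1: 5, 2, 4, 6, 1, 3
Ranks of variable 2: 3, 1, 2, 6, 4, 5
d = r₁ − r₂: 2, 1, 2, 0, -3, -2
d²: 4, 1, 4, 0, 9, 4; Σd² = 22
ρ = 1 − 6·22/(6·35) = 1 − 132/210 = 0.371

0.371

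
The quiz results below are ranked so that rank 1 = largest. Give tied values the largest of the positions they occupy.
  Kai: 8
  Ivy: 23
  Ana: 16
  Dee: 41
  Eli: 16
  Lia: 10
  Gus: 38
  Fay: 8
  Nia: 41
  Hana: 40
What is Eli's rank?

Sorted (descending): 41, 41, 40, 38, 23, 16, 16, 10, 8, 8
The 2 values of 41 occupy positions 1–2 → each gets rank 2.
The 2 values of 16 occupy positions 6–7 → each gets rank 7.
The 2 values of 8 occupy positions 9–10 → each gets rank 10.
Eli has value 16 → rank 7.

7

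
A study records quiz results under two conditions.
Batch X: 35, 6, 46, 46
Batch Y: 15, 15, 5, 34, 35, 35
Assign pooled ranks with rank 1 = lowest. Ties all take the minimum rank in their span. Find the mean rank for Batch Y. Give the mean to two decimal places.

4.00

Sorted (ascending): 5, 6, 15, 15, 34, 35, 35, 35, 46, 46
The 2 values of 15 occupy positions 3–4 → each gets rank 3.
The 3 values of 35 occupy positions 6–8 → each gets rank 6.
The 2 values of 46 occupy positions 9–10 → each gets rank 9.
Batch Y values → pooled ranks: 15→3, 15→3, 5→1, 34→5, 35→6, 35→6
Mean rank = (3 + 3 + 1 + 5 + 6 + 6) / 6 = 4.00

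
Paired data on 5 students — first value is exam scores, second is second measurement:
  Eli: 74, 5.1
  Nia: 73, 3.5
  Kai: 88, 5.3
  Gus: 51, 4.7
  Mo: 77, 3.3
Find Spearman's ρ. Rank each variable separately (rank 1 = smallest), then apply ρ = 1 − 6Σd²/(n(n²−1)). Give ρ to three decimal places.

Ranks of variable 1: 3, 2, 5, 1, 4
Ranks of variable 2: 4, 2, 5, 3, 1
d = r₁ − r₂: -1, 0, 0, -2, 3
d²: 1, 0, 0, 4, 9; Σd² = 14
ρ = 1 − 6·14/(5·24) = 1 − 84/120 = 0.300

0.300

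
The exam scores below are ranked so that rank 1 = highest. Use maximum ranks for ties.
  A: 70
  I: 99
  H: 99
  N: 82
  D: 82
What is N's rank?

4

Sorted (descending): 99, 99, 82, 82, 70
The 2 values of 99 occupy positions 1–2 → each gets rank 2.
The 2 values of 82 occupy positions 3–4 → each gets rank 4.
N has value 82 → rank 4.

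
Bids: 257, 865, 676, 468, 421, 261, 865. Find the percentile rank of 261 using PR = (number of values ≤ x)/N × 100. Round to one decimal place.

N = 7.
Strictly below 261: 1. Equal to 261: 1.
PR = 2/7 × 100 = 28.6

28.6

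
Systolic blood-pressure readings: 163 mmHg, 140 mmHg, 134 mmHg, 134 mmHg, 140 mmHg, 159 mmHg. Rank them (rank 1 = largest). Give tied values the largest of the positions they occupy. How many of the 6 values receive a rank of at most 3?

Sorted (descending): 163, 159, 140, 140, 134, 134
The 2 values of 140 occupy positions 3–4 → each gets rank 4.
The 2 values of 134 occupy positions 5–6 → each gets rank 6.
Ranks ≤ 3: {1, 2} → 2 values.

2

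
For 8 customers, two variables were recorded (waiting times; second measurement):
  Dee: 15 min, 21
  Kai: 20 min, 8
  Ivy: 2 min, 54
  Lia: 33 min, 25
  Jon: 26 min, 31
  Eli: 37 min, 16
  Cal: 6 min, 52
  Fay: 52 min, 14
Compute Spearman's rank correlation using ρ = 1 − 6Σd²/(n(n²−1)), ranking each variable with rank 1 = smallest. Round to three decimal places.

Ranks of variable 1: 3, 4, 1, 6, 5, 7, 2, 8
Ranks of variable 2: 4, 1, 8, 5, 6, 3, 7, 2
d = r₁ − r₂: -1, 3, -7, 1, -1, 4, -5, 6
d²: 1, 9, 49, 1, 1, 16, 25, 36; Σd² = 138
ρ = 1 − 6·138/(8·63) = 1 − 828/504 = -0.643

-0.643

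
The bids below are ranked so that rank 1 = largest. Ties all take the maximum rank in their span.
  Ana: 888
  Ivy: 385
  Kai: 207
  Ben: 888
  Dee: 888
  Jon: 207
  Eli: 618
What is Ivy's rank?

5

Sorted (descending): 888, 888, 888, 618, 385, 207, 207
The 3 values of 888 occupy positions 1–3 → each gets rank 3.
The 2 values of 207 occupy positions 6–7 → each gets rank 7.
Ivy has value 385 → rank 5.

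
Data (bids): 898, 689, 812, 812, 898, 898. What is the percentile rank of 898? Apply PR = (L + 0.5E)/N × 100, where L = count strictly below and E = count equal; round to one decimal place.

N = 6.
Strictly below 898: 3. Equal to 898: 3.
PR = (3 + 0.5·3)/6 × 100 = 75.0

75.0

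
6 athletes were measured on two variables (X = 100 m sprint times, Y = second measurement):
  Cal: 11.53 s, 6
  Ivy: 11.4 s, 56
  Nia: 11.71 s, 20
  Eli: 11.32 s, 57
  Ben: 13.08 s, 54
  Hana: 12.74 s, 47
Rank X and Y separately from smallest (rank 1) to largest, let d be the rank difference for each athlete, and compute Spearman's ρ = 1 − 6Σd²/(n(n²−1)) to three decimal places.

-0.429

Ranks of variable 1: 3, 2, 4, 1, 6, 5
Ranks of variable 2: 1, 5, 2, 6, 4, 3
d = r₁ − r₂: 2, -3, 2, -5, 2, 2
d²: 4, 9, 4, 25, 4, 4; Σd² = 50
ρ = 1 − 6·50/(6·35) = 1 − 300/210 = -0.429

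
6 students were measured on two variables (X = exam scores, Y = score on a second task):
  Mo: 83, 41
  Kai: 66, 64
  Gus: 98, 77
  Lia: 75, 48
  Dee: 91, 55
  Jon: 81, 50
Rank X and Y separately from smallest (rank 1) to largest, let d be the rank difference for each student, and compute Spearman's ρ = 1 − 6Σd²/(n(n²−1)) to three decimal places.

0.257

Ranks of variable 1: 4, 1, 6, 2, 5, 3
Ranks of variable 2: 1, 5, 6, 2, 4, 3
d = r₁ − r₂: 3, -4, 0, 0, 1, 0
d²: 9, 16, 0, 0, 1, 0; Σd² = 26
ρ = 1 − 6·26/(6·35) = 1 − 156/210 = 0.257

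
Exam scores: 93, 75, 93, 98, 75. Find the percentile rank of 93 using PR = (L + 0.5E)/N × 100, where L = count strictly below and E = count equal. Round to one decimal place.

60.0

N = 5.
Strictly below 93: 2. Equal to 93: 2.
PR = (2 + 0.5·2)/5 × 100 = 60.0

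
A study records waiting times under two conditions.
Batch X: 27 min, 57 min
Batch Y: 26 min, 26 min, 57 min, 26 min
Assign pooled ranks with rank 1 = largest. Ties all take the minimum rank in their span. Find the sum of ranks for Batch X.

Sorted (descending): 57, 57, 27, 26, 26, 26
The 2 values of 57 occupy positions 1–2 → each gets rank 1.
The 3 values of 26 occupy positions 4–6 → each gets rank 4.
Batch X values → pooled ranks: 27→3, 57→1
Rank sum = 3 + 1 = 4

4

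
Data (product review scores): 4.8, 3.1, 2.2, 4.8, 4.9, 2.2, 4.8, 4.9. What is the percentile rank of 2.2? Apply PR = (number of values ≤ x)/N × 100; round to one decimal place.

N = 8.
Strictly below 2.2: 0. Equal to 2.2: 2.
PR = 2/8 × 100 = 25.0

25.0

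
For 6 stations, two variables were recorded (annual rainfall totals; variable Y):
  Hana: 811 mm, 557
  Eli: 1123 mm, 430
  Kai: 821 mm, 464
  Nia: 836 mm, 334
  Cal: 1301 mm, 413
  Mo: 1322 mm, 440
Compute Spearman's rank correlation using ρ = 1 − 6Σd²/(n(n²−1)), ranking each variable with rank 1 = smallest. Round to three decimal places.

Ranks of variable 1: 1, 4, 2, 3, 5, 6
Ranks of variable 2: 6, 3, 5, 1, 2, 4
d = r₁ − r₂: -5, 1, -3, 2, 3, 2
d²: 25, 1, 9, 4, 9, 4; Σd² = 52
ρ = 1 − 6·52/(6·35) = 1 − 312/210 = -0.486

-0.486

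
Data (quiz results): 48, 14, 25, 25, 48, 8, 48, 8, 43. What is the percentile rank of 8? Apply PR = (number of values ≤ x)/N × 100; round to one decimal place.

N = 9.
Strictly below 8: 0. Equal to 8: 2.
PR = 2/9 × 100 = 22.2

22.2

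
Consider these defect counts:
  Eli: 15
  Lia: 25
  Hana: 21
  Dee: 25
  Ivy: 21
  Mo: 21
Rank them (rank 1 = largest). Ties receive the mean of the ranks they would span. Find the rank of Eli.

Sorted (descending): 25, 25, 21, 21, 21, 15
The 2 values of 25 occupy positions 1–2 → average rank (1+2)/2 = 1.5.
The 3 values of 21 occupy positions 3–5 → average rank 4.
Eli has value 15 → rank 6.

6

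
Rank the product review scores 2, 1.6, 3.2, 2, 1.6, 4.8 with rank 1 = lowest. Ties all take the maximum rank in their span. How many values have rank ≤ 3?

2

Sorted (ascending): 1.6, 1.6, 2, 2, 3.2, 4.8
The 2 values of 1.6 occupy positions 1–2 → each gets rank 2.
The 2 values of 2 occupy positions 3–4 → each gets rank 4.
Ranks ≤ 3: {2, 2} → 2 values.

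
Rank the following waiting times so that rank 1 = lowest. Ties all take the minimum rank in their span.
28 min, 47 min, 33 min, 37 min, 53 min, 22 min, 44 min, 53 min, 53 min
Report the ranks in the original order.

Sorted (ascending): 22, 28, 33, 37, 44, 47, 53, 53, 53
The 3 values of 53 occupy positions 7–9 → each gets rank 7.

2, 6, 3, 4, 7, 1, 5, 7, 7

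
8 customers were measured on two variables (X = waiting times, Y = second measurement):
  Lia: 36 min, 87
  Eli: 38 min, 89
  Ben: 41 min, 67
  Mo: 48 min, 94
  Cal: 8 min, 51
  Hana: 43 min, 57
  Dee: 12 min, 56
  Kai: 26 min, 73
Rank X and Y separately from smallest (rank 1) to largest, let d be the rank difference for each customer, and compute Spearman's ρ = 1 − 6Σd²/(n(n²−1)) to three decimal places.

Ranks of variable 1: 4, 5, 6, 8, 1, 7, 2, 3
Ranks of variable 2: 6, 7, 4, 8, 1, 3, 2, 5
d = r₁ − r₂: -2, -2, 2, 0, 0, 4, 0, -2
d²: 4, 4, 4, 0, 0, 16, 0, 4; Σd² = 32
ρ = 1 − 6·32/(8·63) = 1 − 192/504 = 0.619

0.619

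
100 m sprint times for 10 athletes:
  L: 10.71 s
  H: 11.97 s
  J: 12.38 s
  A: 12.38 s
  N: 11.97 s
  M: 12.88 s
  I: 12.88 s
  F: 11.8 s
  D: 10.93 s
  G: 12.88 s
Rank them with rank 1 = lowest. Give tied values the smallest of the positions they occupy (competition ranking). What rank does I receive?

Sorted (ascending): 10.71, 10.93, 11.8, 11.97, 11.97, 12.38, 12.38, 12.88, 12.88, 12.88
The 2 values of 11.97 occupy positions 4–5 → each gets rank 4.
The 2 values of 12.38 occupy positions 6–7 → each gets rank 6.
The 3 values of 12.88 occupy positions 8–10 → each gets rank 8.
I has value 12.88 s → rank 8.

8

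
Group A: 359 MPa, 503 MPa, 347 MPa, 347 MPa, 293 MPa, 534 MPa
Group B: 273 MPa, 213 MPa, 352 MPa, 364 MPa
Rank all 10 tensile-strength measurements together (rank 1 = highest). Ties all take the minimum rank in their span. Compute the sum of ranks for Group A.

Sorted (descending): 534, 503, 364, 359, 352, 347, 347, 293, 273, 213
The 2 values of 347 occupy positions 6–7 → each gets rank 6.
Group A values → pooled ranks: 359→4, 503→2, 347→6, 347→6, 293→8, 534→1
Rank sum = 4 + 2 + 6 + 6 + 8 + 1 = 27

27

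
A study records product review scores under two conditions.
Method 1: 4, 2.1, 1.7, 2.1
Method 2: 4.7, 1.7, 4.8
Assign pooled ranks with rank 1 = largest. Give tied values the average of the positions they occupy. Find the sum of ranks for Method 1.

Sorted (descending): 4.8, 4.7, 4, 2.1, 2.1, 1.7, 1.7
The 2 values of 2.1 occupy positions 4–5 → average rank (4+5)/2 = 4.5.
The 2 values of 1.7 occupy positions 6–7 → average rank (6+7)/2 = 6.5.
Method 1 values → pooled ranks: 4→3, 2.1→4.5, 1.7→6.5, 2.1→4.5
Rank sum = 3 + 4.5 + 6.5 + 4.5 = 18.5

18.5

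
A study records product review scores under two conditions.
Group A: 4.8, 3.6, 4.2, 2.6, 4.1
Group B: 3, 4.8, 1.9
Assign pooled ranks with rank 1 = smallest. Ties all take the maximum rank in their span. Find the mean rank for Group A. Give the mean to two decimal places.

Sorted (ascending): 1.9, 2.6, 3, 3.6, 4.1, 4.2, 4.8, 4.8
The 2 values of 4.8 occupy positions 7–8 → each gets rank 8.
Group A values → pooled ranks: 4.8→8, 3.6→4, 4.2→6, 2.6→2, 4.1→5
Mean rank = (8 + 4 + 6 + 2 + 5) / 5 = 5.00

5.00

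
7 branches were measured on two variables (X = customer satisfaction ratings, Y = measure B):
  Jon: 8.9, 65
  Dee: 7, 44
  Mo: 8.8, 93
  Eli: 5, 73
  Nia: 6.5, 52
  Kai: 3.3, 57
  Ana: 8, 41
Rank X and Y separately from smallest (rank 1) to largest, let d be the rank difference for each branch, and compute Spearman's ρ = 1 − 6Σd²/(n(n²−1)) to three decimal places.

Ranks of variable 1: 7, 4, 6, 2, 3, 1, 5
Ranks of variable 2: 5, 2, 7, 6, 3, 4, 1
d = r₁ − r₂: 2, 2, -1, -4, 0, -3, 4
d²: 4, 4, 1, 16, 0, 9, 16; Σd² = 50
ρ = 1 − 6·50/(7·48) = 1 − 300/336 = 0.107

0.107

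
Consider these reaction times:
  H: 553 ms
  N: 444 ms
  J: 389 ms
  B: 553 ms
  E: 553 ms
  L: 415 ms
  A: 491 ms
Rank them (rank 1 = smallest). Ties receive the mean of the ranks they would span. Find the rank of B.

Sorted (ascending): 389, 415, 444, 491, 553, 553, 553
The 3 values of 553 occupy positions 5–7 → average rank 6.
B has value 553 ms → rank 6.

6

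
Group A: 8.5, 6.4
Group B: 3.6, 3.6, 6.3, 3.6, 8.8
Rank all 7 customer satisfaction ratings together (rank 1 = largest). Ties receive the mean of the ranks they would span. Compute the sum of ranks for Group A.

Sorted (descending): 8.8, 8.5, 6.4, 6.3, 3.6, 3.6, 3.6
The 3 values of 3.6 occupy positions 5–7 → average rank 6.
Group A values → pooled ranks: 8.5→2, 6.4→3
Rank sum = 2 + 3 = 5

5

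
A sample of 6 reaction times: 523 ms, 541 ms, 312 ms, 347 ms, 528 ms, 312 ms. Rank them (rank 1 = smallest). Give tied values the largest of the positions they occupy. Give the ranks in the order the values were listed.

4, 6, 2, 3, 5, 2

Sorted (ascending): 312, 312, 347, 523, 528, 541
The 2 values of 312 occupy positions 1–2 → each gets rank 2.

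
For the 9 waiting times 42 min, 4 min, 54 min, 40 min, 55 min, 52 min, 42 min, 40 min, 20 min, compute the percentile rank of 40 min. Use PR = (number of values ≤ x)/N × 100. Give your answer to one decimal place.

N = 9.
Strictly below 40: 2. Equal to 40: 2.
PR = 4/9 × 100 = 44.4

44.4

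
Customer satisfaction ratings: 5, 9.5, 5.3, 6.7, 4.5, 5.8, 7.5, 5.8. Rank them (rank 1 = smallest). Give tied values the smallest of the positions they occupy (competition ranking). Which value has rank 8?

9.5

Sorted (ascending): 4.5, 5, 5.3, 5.8, 5.8, 6.7, 7.5, 9.5
The 2 values of 5.8 occupy positions 4–5 → each gets rank 4.
Rank 8 → value 9.5.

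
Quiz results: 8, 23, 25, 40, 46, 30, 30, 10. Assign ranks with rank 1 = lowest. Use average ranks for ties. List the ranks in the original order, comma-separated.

Sorted (ascending): 8, 10, 23, 25, 30, 30, 40, 46
The 2 values of 30 occupy positions 5–6 → average rank (5+6)/2 = 5.5.

1, 3, 4, 7, 8, 5.5, 5.5, 2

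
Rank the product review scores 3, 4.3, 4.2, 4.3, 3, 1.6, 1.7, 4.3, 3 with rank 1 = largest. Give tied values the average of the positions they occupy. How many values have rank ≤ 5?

4

Sorted (descending): 4.3, 4.3, 4.3, 4.2, 3, 3, 3, 1.7, 1.6
The 3 values of 4.3 occupy positions 1–3 → average rank 2.
The 3 values of 3 occupy positions 5–7 → average rank 6.
Ranks ≤ 5: {2, 2, 2, 4} → 4 values.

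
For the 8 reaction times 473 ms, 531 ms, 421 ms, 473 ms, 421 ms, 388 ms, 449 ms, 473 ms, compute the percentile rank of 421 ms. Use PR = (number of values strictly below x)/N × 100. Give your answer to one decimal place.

N = 8.
Strictly below 421: 1. Equal to 421: 2.
PR = 1/8 × 100 = 12.5

12.5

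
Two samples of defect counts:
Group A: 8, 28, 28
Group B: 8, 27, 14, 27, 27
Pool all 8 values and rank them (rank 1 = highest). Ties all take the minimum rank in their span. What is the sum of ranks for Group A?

9

Sorted (descending): 28, 28, 27, 27, 27, 14, 8, 8
The 2 values of 28 occupy positions 1–2 → each gets rank 1.
The 3 values of 27 occupy positions 3–5 → each gets rank 3.
The 2 values of 8 occupy positions 7–8 → each gets rank 7.
Group A values → pooled ranks: 8→7, 28→1, 28→1
Rank sum = 7 + 1 + 1 = 9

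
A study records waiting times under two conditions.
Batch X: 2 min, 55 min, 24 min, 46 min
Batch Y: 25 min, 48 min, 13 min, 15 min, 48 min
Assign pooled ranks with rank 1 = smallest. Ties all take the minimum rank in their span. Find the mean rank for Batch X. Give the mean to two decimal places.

Sorted (ascending): 2, 13, 15, 24, 25, 46, 48, 48, 55
The 2 values of 48 occupy positions 7–8 → each gets rank 7.
Batch X values → pooled ranks: 2→1, 55→9, 24→4, 46→6
Mean rank = (1 + 9 + 4 + 6) / 4 = 5.00

5.00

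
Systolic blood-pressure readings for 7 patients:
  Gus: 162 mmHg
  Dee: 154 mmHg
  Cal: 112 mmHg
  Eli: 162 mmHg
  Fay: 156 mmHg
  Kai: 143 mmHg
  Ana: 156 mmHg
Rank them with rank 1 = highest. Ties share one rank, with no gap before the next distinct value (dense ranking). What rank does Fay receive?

2

Sorted (descending): 162, 162, 156, 156, 154, 143, 112
The 2 values of 162 share dense rank 1.
The 2 values of 156 share dense rank 2.
Remaining distinct values take the next consecutive integers.
Fay has value 156 mmHg → rank 2.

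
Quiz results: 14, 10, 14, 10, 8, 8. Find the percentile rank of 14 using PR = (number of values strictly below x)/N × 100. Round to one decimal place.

66.7

N = 6.
Strictly below 14: 4. Equal to 14: 2.
PR = 4/6 × 100 = 66.7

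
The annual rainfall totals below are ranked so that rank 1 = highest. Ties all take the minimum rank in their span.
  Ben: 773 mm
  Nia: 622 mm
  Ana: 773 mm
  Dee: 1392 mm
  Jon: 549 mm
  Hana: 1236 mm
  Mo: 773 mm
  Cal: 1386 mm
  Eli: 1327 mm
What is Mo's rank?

Sorted (descending): 1392, 1386, 1327, 1236, 773, 773, 773, 622, 549
The 3 values of 773 occupy positions 5–7 → each gets rank 5.
Mo has value 773 mm → rank 5.

5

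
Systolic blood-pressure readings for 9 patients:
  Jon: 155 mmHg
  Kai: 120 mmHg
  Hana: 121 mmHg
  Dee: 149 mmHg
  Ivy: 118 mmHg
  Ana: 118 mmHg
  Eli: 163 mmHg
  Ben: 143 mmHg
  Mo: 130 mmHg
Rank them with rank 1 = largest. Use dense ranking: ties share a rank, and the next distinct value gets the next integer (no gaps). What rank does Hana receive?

6

Sorted (descending): 163, 155, 149, 143, 130, 121, 120, 118, 118
The 2 values of 118 share dense rank 8.
Remaining distinct values take the next consecutive integers.
Hana has value 121 mmHg → rank 6.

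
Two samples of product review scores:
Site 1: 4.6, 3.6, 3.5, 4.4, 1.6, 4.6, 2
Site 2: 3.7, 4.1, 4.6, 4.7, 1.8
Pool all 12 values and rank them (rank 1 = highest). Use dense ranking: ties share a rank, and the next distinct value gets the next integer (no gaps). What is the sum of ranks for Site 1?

38

Sorted (descending): 4.7, 4.6, 4.6, 4.6, 4.4, 4.1, 3.7, 3.6, 3.5, 2, 1.8, 1.6
The 3 values of 4.6 share dense rank 2.
Remaining distinct values take the next consecutive integers.
Site 1 values → pooled ranks: 4.6→2, 3.6→6, 3.5→7, 4.4→3, 1.6→10, 4.6→2, 2→8
Rank sum = 2 + 6 + 7 + 3 + 10 + 2 + 8 = 38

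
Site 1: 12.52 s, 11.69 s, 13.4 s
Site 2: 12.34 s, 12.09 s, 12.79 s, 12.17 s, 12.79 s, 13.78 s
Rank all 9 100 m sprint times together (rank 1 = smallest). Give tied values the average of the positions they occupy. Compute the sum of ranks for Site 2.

Sorted (ascending): 11.69, 12.09, 12.17, 12.34, 12.52, 12.79, 12.79, 13.4, 13.78
The 2 values of 12.79 occupy positions 6–7 → average rank (6+7)/2 = 6.5.
Site 2 values → pooled ranks: 12.34→4, 12.09→2, 12.79→6.5, 12.17→3, 12.79→6.5, 13.78→9
Rank sum = 4 + 2 + 6.5 + 3 + 6.5 + 9 = 31

31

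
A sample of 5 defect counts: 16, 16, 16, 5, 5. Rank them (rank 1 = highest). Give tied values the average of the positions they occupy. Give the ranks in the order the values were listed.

Sorted (descending): 16, 16, 16, 5, 5
The 3 values of 16 occupy positions 1–3 → average rank 2.
The 2 values of 5 occupy positions 4–5 → average rank (4+5)/2 = 4.5.

2, 2, 2, 4.5, 4.5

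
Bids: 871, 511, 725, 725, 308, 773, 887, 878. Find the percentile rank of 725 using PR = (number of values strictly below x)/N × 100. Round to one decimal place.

N = 8.
Strictly below 725: 2. Equal to 725: 2.
PR = 2/8 × 100 = 25.0

25.0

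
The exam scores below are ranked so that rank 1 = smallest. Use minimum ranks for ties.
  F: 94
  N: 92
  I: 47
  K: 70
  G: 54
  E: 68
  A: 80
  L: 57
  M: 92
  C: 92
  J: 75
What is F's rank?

Sorted (ascending): 47, 54, 57, 68, 70, 75, 80, 92, 92, 92, 94
The 3 values of 92 occupy positions 8–10 → each gets rank 8.
F has value 94 → rank 11.

11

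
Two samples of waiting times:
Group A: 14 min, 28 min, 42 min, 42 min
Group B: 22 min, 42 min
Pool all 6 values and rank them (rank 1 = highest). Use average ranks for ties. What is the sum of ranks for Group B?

Sorted (descending): 42, 42, 42, 28, 22, 14
The 3 values of 42 occupy positions 1–3 → average rank 2.
Group B values → pooled ranks: 22→5, 42→2
Rank sum = 5 + 2 = 7

7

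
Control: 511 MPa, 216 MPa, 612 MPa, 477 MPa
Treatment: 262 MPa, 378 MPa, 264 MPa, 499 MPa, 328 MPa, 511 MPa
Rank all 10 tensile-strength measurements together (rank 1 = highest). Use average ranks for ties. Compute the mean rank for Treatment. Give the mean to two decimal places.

Sorted (descending): 612, 511, 511, 499, 477, 378, 328, 264, 262, 216
The 2 values of 511 occupy positions 2–3 → average rank (2+3)/2 = 2.5.
Treatment values → pooled ranks: 262→9, 378→6, 264→8, 499→4, 328→7, 511→2.5
Mean rank = (9 + 6 + 8 + 4 + 7 + 2.5) / 6 = 6.08

6.08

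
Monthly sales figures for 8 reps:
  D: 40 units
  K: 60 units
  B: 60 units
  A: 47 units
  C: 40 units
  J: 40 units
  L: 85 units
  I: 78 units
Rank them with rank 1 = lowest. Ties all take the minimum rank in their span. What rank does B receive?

5

Sorted (ascending): 40, 40, 40, 47, 60, 60, 78, 85
The 3 values of 40 occupy positions 1–3 → each gets rank 1.
The 2 values of 60 occupy positions 5–6 → each gets rank 5.
B has value 60 units → rank 5.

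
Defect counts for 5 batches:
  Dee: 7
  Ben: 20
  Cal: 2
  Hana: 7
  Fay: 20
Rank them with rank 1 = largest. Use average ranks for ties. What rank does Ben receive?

1.5

Sorted (descending): 20, 20, 7, 7, 2
The 2 values of 20 occupy positions 1–2 → average rank (1+2)/2 = 1.5.
The 2 values of 7 occupy positions 3–4 → average rank (3+4)/2 = 3.5.
Ben has value 20 → rank 1.5.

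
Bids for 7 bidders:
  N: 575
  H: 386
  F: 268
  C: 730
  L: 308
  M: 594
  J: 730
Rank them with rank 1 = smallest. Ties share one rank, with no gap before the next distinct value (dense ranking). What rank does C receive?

6

Sorted (ascending): 268, 308, 386, 575, 594, 730, 730
The 2 values of 730 share dense rank 6.
Remaining distinct values take the next consecutive integers.
C has value 730 → rank 6.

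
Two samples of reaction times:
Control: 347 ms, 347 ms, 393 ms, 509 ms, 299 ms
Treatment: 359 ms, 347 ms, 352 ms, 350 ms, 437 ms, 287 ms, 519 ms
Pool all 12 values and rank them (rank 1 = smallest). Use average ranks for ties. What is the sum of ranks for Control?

30

Sorted (ascending): 287, 299, 347, 347, 347, 350, 352, 359, 393, 437, 509, 519
The 3 values of 347 occupy positions 3–5 → average rank 4.
Control values → pooled ranks: 347→4, 347→4, 393→9, 509→11, 299→2
Rank sum = 4 + 4 + 9 + 11 + 2 = 30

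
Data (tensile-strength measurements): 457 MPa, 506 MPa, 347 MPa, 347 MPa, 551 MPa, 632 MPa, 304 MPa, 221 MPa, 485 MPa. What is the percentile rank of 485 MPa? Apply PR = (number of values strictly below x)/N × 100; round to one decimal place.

55.6

N = 9.
Strictly below 485: 5. Equal to 485: 1.
PR = 5/9 × 100 = 55.6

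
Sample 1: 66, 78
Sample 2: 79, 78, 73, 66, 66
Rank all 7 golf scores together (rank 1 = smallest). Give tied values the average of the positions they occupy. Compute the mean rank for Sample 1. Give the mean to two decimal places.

3.75

Sorted (ascending): 66, 66, 66, 73, 78, 78, 79
The 3 values of 66 occupy positions 1–3 → average rank 2.
The 2 values of 78 occupy positions 5–6 → average rank (5+6)/2 = 5.5.
Sample 1 values → pooled ranks: 66→2, 78→5.5
Mean rank = (2 + 5.5) / 2 = 3.75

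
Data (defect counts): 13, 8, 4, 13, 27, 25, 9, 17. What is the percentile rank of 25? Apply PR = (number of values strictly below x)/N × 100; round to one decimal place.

75.0

N = 8.
Strictly below 25: 6. Equal to 25: 1.
PR = 6/8 × 100 = 75.0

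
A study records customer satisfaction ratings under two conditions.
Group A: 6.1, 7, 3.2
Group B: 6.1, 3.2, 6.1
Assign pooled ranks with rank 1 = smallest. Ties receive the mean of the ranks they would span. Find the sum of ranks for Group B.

9.5

Sorted (ascending): 3.2, 3.2, 6.1, 6.1, 6.1, 7
The 2 values of 3.2 occupy positions 1–2 → average rank (1+2)/2 = 1.5.
The 3 values of 6.1 occupy positions 3–5 → average rank 4.
Group B values → pooled ranks: 6.1→4, 3.2→1.5, 6.1→4
Rank sum = 4 + 1.5 + 4 = 9.5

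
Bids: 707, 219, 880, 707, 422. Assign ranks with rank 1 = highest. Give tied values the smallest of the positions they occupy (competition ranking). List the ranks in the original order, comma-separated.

2, 5, 1, 2, 4

Sorted (descending): 880, 707, 707, 422, 219
The 2 values of 707 occupy positions 2–3 → each gets rank 2.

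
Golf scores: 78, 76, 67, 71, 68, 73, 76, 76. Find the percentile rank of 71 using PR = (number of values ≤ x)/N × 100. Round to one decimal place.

37.5

N = 8.
Strictly below 71: 2. Equal to 71: 1.
PR = 3/8 × 100 = 37.5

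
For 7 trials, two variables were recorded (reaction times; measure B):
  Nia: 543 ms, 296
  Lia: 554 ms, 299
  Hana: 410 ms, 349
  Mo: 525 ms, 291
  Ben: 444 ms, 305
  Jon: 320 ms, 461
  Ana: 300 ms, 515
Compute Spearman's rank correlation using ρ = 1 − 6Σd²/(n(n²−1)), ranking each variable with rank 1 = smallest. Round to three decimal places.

-0.857

Ranks of variable 1: 6, 7, 3, 5, 4, 2, 1
Ranks of variable 2: 2, 3, 5, 1, 4, 6, 7
d = r₁ − r₂: 4, 4, -2, 4, 0, -4, -6
d²: 16, 16, 4, 16, 0, 16, 36; Σd² = 104
ρ = 1 − 6·104/(7·48) = 1 − 624/336 = -0.857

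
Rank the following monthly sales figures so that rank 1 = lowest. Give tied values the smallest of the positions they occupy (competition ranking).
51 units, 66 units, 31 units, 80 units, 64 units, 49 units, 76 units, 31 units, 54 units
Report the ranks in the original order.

4, 7, 1, 9, 6, 3, 8, 1, 5

Sorted (ascending): 31, 31, 49, 51, 54, 64, 66, 76, 80
The 2 values of 31 occupy positions 1–2 → each gets rank 1.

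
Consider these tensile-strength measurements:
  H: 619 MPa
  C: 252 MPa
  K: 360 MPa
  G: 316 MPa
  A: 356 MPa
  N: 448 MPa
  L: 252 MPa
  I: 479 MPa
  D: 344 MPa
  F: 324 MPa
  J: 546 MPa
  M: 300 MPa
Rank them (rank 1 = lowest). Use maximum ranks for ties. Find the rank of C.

Sorted (ascending): 252, 252, 300, 316, 324, 344, 356, 360, 448, 479, 546, 619
The 2 values of 252 occupy positions 1–2 → each gets rank 2.
C has value 252 MPa → rank 2.

2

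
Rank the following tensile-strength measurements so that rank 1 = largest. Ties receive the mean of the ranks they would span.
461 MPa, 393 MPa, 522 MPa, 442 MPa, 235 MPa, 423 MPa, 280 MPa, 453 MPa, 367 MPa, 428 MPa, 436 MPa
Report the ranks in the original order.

2, 8, 1, 4, 11, 7, 10, 3, 9, 6, 5

Sorted (descending): 522, 461, 453, 442, 436, 428, 423, 393, 367, 280, 235
No ties — each value takes its position as its rank.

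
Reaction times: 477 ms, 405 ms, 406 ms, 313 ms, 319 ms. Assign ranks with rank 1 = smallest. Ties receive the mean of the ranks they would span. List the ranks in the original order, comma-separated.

Sorted (ascending): 313, 319, 405, 406, 477
No ties — each value takes its position as its rank.

5, 3, 4, 1, 2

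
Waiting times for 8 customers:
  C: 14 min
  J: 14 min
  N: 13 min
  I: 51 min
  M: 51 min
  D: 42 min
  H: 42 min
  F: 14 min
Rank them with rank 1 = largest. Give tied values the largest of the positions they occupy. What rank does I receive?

2

Sorted (descending): 51, 51, 42, 42, 14, 14, 14, 13
The 2 values of 51 occupy positions 1–2 → each gets rank 2.
The 2 values of 42 occupy positions 3–4 → each gets rank 4.
The 3 values of 14 occupy positions 5–7 → each gets rank 7.
I has value 51 min → rank 2.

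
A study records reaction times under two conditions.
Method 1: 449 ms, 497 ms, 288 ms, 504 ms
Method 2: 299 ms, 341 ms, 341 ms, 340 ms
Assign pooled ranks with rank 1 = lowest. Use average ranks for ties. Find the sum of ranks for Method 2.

14

Sorted (ascending): 288, 299, 340, 341, 341, 449, 497, 504
The 2 values of 341 occupy positions 4–5 → average rank (4+5)/2 = 4.5.
Method 2 values → pooled ranks: 299→2, 341→4.5, 341→4.5, 340→3
Rank sum = 2 + 4.5 + 4.5 + 3 = 14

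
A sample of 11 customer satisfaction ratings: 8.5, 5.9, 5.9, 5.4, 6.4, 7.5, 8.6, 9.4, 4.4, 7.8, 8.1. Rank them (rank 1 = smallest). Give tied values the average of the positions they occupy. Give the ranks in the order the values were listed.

Sorted (ascending): 4.4, 5.4, 5.9, 5.9, 6.4, 7.5, 7.8, 8.1, 8.5, 8.6, 9.4
The 2 values of 5.9 occupy positions 3–4 → average rank (3+4)/2 = 3.5.

9, 3.5, 3.5, 2, 5, 6, 10, 11, 1, 7, 8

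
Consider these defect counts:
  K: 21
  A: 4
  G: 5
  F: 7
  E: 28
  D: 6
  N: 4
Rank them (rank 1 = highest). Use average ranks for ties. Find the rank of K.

Sorted (descending): 28, 21, 7, 6, 5, 4, 4
The 2 values of 4 occupy positions 6–7 → average rank (6+7)/2 = 6.5.
K has value 21 → rank 2.

2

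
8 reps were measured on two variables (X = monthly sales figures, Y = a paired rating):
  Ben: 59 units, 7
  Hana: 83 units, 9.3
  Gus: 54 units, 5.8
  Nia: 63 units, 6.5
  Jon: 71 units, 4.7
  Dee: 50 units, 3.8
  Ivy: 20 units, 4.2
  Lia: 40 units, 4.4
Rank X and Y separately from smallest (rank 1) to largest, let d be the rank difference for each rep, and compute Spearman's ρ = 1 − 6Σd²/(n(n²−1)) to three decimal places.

0.762

Ranks of variable 1: 5, 8, 4, 6, 7, 3, 1, 2
Ranks of variable 2: 7, 8, 5, 6, 4, 1, 2, 3
d = r₁ − r₂: -2, 0, -1, 0, 3, 2, -1, -1
d²: 4, 0, 1, 0, 9, 4, 1, 1; Σd² = 20
ρ = 1 − 6·20/(8·63) = 1 − 120/504 = 0.762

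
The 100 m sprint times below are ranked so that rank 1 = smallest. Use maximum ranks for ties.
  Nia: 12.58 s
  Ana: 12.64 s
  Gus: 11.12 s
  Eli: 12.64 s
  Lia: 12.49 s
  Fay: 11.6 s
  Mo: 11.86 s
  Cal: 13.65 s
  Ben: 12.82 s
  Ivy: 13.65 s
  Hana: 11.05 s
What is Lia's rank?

Sorted (ascending): 11.05, 11.12, 11.6, 11.86, 12.49, 12.58, 12.64, 12.64, 12.82, 13.65, 13.65
The 2 values of 12.64 occupy positions 7–8 → each gets rank 8.
The 2 values of 13.65 occupy positions 10–11 → each gets rank 11.
Lia has value 12.49 s → rank 5.

5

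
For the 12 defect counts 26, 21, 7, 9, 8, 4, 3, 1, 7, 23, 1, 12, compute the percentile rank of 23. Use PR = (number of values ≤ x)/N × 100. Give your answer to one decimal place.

N = 12.
Strictly below 23: 10. Equal to 23: 1.
PR = 11/12 × 100 = 91.7

91.7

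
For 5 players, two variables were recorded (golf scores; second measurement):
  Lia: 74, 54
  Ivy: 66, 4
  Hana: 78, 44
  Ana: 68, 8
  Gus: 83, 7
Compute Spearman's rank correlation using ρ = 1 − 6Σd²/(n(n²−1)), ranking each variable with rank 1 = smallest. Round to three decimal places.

Ranks of variable 1: 3, 1, 4, 2, 5
Ranks of variable 2: 5, 1, 4, 3, 2
d = r₁ − r₂: -2, 0, 0, -1, 3
d²: 4, 0, 0, 1, 9; Σd² = 14
ρ = 1 − 6·14/(5·24) = 1 − 84/120 = 0.300

0.300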